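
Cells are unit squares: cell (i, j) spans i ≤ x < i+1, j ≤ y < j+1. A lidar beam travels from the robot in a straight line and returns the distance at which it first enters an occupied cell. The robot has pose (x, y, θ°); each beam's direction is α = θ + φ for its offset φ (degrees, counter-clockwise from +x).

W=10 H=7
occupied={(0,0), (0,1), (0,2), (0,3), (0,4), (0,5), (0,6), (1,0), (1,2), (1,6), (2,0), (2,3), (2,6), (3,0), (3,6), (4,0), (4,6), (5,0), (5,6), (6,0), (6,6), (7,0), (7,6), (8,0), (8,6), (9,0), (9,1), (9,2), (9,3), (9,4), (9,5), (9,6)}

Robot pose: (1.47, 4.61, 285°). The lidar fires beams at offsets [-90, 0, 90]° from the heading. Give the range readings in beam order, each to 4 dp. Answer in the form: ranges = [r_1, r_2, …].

beam 1: φ=-90°, α=195°
  direction (-0.9659, -0.2588); cell (1,4); t to first gridline: x 0.4866, y 2.3569 (then +1.0353 / +3.8637)
    (0,4) via x @ 0.4866  # hit
  → r_1 = 0.4866
beam 2: φ=0°, α=285°
  direction (0.2588, -0.9659); cell (1,4); t to first gridline: x 2.0478, y 0.6315 (then +3.8637 / +1.0353)
    (1,3) via y @ 0.6315
    (1,2) via y @ 1.6668  # hit
  → r_2 = 1.6668
beam 3: φ=90°, α=15°
  direction (0.9659, 0.2588); cell (1,4); t to first gridline: x 0.5487, y 1.5068 (then +1.0353 / +3.8637)
    (2,4) via x @ 0.5487
    (2,5) via y @ 1.5068
    (3,5) via x @ 1.5840
    (4,5) via x @ 2.6192
    (5,5) via x @ 3.6545
    (6,5) via x @ 4.6898
    (6,6) via y @ 5.3705  # hit
  → r_3 = 5.3705

ranges = [0.4866, 1.6668, 5.3705]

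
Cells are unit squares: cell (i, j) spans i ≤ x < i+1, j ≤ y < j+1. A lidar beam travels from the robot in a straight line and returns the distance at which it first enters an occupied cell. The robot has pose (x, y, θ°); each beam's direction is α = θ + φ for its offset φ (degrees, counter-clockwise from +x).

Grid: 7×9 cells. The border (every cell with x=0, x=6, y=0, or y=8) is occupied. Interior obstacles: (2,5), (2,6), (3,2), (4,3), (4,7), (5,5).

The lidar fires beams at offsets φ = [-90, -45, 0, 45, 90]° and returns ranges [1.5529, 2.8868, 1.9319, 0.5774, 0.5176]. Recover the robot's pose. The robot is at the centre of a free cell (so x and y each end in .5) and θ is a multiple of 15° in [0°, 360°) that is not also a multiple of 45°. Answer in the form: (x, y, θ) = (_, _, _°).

Enumerate (i+0.5, j+0.5, θ) over the 29 free cells and 16 admissible headings. For each, cast all 5 beams and compare to the given ranges.
  (3.5, 4.5, 165°): beam 1 = 2.5882 ≠ 1.5529 ✗
  (3.5, 6.5, 210°): beam 1 = 1.7321 ≠ 1.5529 ✗
  (3.5, 3.5, 120°): beam 1 = 0.5774 ≠ 1.5529 ✗
  (4.5, 1.5, 120°): beam 1 = 1.7321 ≠ 1.5529 ✗
  …
  (1.5, 2.5, 105°): r_1=1.5529, r_2=2.8868, r_3=1.9319, r_4=0.5774, r_5=0.5176 — all match ✓
Only this pose fits every beam.

(x, y, θ) = (1.5, 2.5, 105°)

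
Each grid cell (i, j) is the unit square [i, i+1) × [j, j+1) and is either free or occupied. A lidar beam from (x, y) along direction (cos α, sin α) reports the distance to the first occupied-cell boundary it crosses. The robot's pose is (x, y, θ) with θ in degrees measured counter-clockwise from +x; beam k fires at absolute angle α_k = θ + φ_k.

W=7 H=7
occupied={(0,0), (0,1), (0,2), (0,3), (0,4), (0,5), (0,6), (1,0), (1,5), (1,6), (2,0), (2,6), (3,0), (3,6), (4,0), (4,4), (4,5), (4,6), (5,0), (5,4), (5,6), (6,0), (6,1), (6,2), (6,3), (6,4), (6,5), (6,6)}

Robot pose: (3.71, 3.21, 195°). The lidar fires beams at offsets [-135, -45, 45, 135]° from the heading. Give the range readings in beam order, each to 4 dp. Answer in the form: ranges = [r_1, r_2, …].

ranges = [0.9122, 3.1292, 2.5519, 2.6443]

beam 1: φ=-135°, α=60°
  dir = (cos 60°, sin 60°) = (0.5000, 0.8660); from cell (3,3)
  next x-line at t=0.5800, next y-line at t=0.9122; Δt_x=2.0000, Δt_y=1.1547
    x: enter (4,3) at t=0.5800
    y: enter (4,4) at t=0.9122 ← occupied
  → r_1 = 0.9122
beam 2: φ=-45°, α=150°
  dir = (cos 150°, sin 150°) = (-0.8660, 0.5000); from cell (3,3)
  next x-line at t=0.8198, next y-line at t=1.5800; Δt_x=1.1547, Δt_y=2.0000
    x: enter (2,3) at t=0.8198
    y: enter (2,4) at t=1.5800
    x: enter (1,4) at t=1.9745
    x: enter (0,4) at t=3.1292 ← occupied
  → r_2 = 3.1292
beam 3: φ=45°, α=240°
  dir = (cos 240°, sin 240°) = (-0.5000, -0.8660); from cell (3,3)
  next x-line at t=1.4200, next y-line at t=0.2425; Δt_x=2.0000, Δt_y=1.1547
    y: enter (3,2) at t=0.2425
    y: enter (3,1) at t=1.3972
    x: enter (2,1) at t=1.4200
    y: enter (2,0) at t=2.5519 ← occupied
  → r_3 = 2.5519
beam 4: φ=135°, α=330°
  dir = (cos 330°, sin 330°) = (0.8660, -0.5000); from cell (3,3)
  next x-line at t=0.3349, next y-line at t=0.4200; Δt_x=1.1547, Δt_y=2.0000
    x: enter (4,3) at t=0.3349
    y: enter (4,2) at t=0.4200
    x: enter (5,2) at t=1.4896
    y: enter (5,1) at t=2.4200
    x: enter (6,1) at t=2.6443 ← occupied
  → r_4 = 2.6443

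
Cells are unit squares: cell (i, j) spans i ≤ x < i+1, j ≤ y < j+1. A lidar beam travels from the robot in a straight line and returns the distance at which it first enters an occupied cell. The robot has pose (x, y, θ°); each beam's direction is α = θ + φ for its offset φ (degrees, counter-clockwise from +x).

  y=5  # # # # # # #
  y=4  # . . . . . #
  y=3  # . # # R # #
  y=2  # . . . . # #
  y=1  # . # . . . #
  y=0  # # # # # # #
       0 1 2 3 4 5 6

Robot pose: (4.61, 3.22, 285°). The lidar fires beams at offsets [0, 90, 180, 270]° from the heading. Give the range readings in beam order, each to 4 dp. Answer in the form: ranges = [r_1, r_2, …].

ranges = [2.2983, 0.4038, 1.8428, 0.6315]

beam 1: φ=0°, α=285°
  d=(0.2588,-0.9659)  start (4,3)  tX=1.5068 tY=0.2278  stride 1/|dx|=3.8637 1/|dy|=1.0353
    cross y-line → (4,2), t=0.2278
    cross y-line → (4,1), t=1.2630
    cross x-line → (5,1), t=1.5068
    cross y-line → (5,0), t=2.2983 (wall)
  → r_1 = 2.2983
beam 2: φ=90°, α=15°
  d=(0.9659,0.2588)  start (4,3)  tX=0.4038 tY=3.0137  stride 1/|dx|=1.0353 1/|dy|=3.8637
    cross x-line → (5,3), t=0.4038 (wall)
  → r_2 = 0.4038
beam 3: φ=180°, α=105°
  d=(-0.2588,0.9659)  start (4,3)  tX=2.3569 tY=0.8075  stride 1/|dx|=3.8637 1/|dy|=1.0353
    cross y-line → (4,4), t=0.8075
    cross y-line → (4,5), t=1.8428 (wall)
  → r_3 = 1.8428
beam 4: φ=270°, α=195°
  d=(-0.9659,-0.2588)  start (4,3)  tX=0.6315 tY=0.8500  stride 1/|dx|=1.0353 1/|dy|=3.8637
    cross x-line → (3,3), t=0.6315 (wall)
  → r_4 = 0.6315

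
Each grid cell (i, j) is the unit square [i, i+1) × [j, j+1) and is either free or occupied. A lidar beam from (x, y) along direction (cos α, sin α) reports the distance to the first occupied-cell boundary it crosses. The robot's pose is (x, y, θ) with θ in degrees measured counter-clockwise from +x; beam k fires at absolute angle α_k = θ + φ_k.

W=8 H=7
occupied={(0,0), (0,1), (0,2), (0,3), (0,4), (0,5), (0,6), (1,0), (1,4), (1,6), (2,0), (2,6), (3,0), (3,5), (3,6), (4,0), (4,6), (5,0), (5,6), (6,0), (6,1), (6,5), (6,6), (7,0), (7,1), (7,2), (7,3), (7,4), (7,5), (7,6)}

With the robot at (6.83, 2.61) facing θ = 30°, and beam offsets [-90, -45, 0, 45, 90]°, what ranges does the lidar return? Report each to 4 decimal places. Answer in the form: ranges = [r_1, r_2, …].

beam 1: φ=-90°, α=300°
  dir = (cos 300°, sin 300°) = (0.5000, -0.8660); from cell (6,2)
  next x-line at t=0.3400, next y-line at t=0.7044; Δt_x=2.0000, Δt_y=1.1547
    x: enter (7,2) at t=0.3400 ← occupied
  → r_1 = 0.3400
beam 2: φ=-45°, α=345°
  dir = (cos 345°, sin 345°) = (0.9659, -0.2588); from cell (6,2)
  next x-line at t=0.1760, next y-line at t=2.3569; Δt_x=1.0353, Δt_y=3.8637
    x: enter (7,2) at t=0.1760 ← occupied
  → r_2 = 0.1760
beam 3: φ=0°, α=30°
  dir = (cos 30°, sin 30°) = (0.8660, 0.5000); from cell (6,2)
  next x-line at t=0.1963, next y-line at t=0.7800; Δt_x=1.1547, Δt_y=2.0000
    x: enter (7,2) at t=0.1963 ← occupied
  → r_3 = 0.1963
beam 4: φ=45°, α=75°
  dir = (cos 75°, sin 75°) = (0.2588, 0.9659); from cell (6,2)
  next x-line at t=0.6568, next y-line at t=0.4038; Δt_x=3.8637, Δt_y=1.0353
    y: enter (6,3) at t=0.4038
    x: enter (7,3) at t=0.6568 ← occupied
  → r_4 = 0.6568
beam 5: φ=90°, α=120°
  dir = (cos 120°, sin 120°) = (-0.5000, 0.8660); from cell (6,2)
  next x-line at t=1.6600, next y-line at t=0.4503; Δt_x=2.0000, Δt_y=1.1547
    y: enter (6,3) at t=0.4503
    y: enter (6,4) at t=1.6050
    x: enter (5,4) at t=1.6600
    y: enter (5,5) at t=2.7597
    x: enter (4,5) at t=3.6600
    y: enter (4,6) at t=3.9144 ← occupied
  → r_5 = 3.9144

ranges = [0.3400, 0.1760, 0.1963, 0.6568, 3.9144]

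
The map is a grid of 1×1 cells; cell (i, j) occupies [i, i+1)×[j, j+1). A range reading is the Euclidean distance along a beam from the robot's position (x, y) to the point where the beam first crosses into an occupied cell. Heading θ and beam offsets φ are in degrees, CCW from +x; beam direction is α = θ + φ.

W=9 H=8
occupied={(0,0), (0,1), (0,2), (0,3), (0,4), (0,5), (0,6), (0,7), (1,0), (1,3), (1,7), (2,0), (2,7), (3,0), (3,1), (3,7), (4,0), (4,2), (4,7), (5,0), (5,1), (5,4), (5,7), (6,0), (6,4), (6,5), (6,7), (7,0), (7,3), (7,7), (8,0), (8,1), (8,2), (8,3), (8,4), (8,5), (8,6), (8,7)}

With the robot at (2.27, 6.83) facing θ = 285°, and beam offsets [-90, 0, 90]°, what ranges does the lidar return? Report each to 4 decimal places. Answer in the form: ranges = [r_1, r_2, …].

beam 1: φ=-90°, α=195°
  cosα=-0.9659 sinα=-0.2588 | (2,6) | tMaxX 0.2795 tMaxY 3.2069 | tΔX 1.0353 tΔY 3.8637
    t=0.2795 [x] (1,6)
    t=1.3148 [x] (0,6) — stop
  → r_1 = 1.3148
beam 2: φ=0°, α=285°
  cosα=0.2588 sinα=-0.9659 | (2,6) | tMaxX 2.8205 tMaxY 0.8593 | tΔX 3.8637 tΔY 1.0353
    t=0.8593 [y] (2,5)
    t=1.8946 [y] (2,4)
    t=2.8205 [x] (3,4)
    t=2.9298 [y] (3,3)
    t=3.9651 [y] (3,2)
    t=5.0004 [y] (3,1) — stop
  → r_2 = 5.0004
beam 3: φ=90°, α=15°
  cosα=0.9659 sinα=0.2588 | (2,6) | tMaxX 0.7558 tMaxY 0.6568 | tΔX 1.0353 tΔY 3.8637
    t=0.6568 [y] (2,7) — stop
  → r_3 = 0.6568

ranges = [1.3148, 5.0004, 0.6568]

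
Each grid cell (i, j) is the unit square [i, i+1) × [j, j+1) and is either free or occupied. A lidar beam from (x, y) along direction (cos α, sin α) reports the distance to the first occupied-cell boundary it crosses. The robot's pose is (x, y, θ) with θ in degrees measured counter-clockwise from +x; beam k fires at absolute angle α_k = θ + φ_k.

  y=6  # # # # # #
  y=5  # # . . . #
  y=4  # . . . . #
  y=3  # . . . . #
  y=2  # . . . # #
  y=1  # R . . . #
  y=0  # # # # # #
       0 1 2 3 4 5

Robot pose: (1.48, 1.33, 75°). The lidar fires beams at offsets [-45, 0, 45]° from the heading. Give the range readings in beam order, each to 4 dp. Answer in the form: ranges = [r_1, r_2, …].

beam 1: φ=-45°, α=30°
  dir = (cos 30°, sin 30°) = (0.8660, 0.5000); from cell (1,1)
  next x-line at t=0.6004, next y-line at t=1.3400; Δt_x=1.1547, Δt_y=2.0000
    x: enter (2,1) at t=0.6004
    y: enter (2,2) at t=1.3400
    x: enter (3,2) at t=1.7551
    x: enter (4,2) at t=2.9098 ← occupied
  → r_1 = 2.9098
beam 2: φ=0°, α=75°
  dir = (cos 75°, sin 75°) = (0.2588, 0.9659); from cell (1,1)
  next x-line at t=2.0091, next y-line at t=0.6936; Δt_x=3.8637, Δt_y=1.0353
    y: enter (1,2) at t=0.6936
    y: enter (1,3) at t=1.7289
    x: enter (2,3) at t=2.0091
    y: enter (2,4) at t=2.7642
    y: enter (2,5) at t=3.7995
    y: enter (2,6) at t=4.8347 ← occupied
  → r_2 = 4.8347
beam 3: φ=45°, α=120°
  dir = (cos 120°, sin 120°) = (-0.5000, 0.8660); from cell (1,1)
  next x-line at t=0.9600, next y-line at t=0.7736; Δt_x=2.0000, Δt_y=1.1547
    y: enter (1,2) at t=0.7736
    x: enter (0,2) at t=0.9600 ← occupied
  → r_3 = 0.9600

ranges = [2.9098, 4.8347, 0.9600]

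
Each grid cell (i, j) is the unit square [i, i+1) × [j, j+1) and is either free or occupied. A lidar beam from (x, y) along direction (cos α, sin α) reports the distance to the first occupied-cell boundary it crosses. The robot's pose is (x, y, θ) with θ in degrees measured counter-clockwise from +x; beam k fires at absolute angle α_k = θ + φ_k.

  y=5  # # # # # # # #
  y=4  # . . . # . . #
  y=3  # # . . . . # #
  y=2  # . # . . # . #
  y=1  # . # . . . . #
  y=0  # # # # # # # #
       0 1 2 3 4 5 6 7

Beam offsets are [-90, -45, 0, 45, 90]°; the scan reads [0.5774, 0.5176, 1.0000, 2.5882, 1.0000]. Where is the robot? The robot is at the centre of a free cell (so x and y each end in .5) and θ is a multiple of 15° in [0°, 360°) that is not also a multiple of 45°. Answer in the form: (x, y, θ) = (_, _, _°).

Candidates: 18 free-cell centres × 16 headings = 288 poses. Raycast each; keep the one whose scan matches to 4 dp.
  (1.5, 1.5, 120°): beam 2 = 1.5529 ≠ 0.5176 ✗
  (3.5, 1.5, 105°): beam 1 = 1.9319 ≠ 0.5774 ✗
  (3.5, 4.5, 285°): beam 1 = 1.9319 ≠ 0.5774 ✗
  (5.5, 4.5, 255°): beam 1 = 0.5176 ≠ 0.5774 ✗
  …
  (4.5, 1.5, 330°): r_1=0.5774, r_2=0.5176, r_3=1.0000, r_4=2.5882, r_5=1.0000 — all match ✓
Unique over the lattice → pose = (4.5, 1.5, 330°).

(x, y, θ) = (4.5, 1.5, 330°)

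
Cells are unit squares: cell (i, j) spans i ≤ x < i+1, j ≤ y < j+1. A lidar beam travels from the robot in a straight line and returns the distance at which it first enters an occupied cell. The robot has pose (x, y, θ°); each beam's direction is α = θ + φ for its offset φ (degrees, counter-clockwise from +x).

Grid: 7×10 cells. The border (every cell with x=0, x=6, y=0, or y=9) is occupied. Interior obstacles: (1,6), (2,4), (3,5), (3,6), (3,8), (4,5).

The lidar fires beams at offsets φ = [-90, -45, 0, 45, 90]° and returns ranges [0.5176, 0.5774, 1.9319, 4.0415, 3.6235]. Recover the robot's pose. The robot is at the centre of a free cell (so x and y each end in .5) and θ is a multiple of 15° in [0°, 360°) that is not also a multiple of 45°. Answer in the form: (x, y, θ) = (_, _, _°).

Enumerate (i+0.5, j+0.5, θ) over the 34 free cells and 16 admissible headings. For each, cast all 5 beams and compare to the given ranges.
  (5.5, 6.5, 330°): beam 1 = 1.0000 ≠ 0.5176 ✗
  (4.5, 1.5, 105°): beam 1 = 1.5529 ≠ 0.5176 ✗
  (1.5, 2.5, 75°): beam 1 = 4.6587 ≠ 0.5176 ✗
  (1.5, 2.5, 105°): beam 1 = 4.6587 ≠ 0.5176 ✗
  (2.5, 8.5, 195°): beam 2 = 1.0000 ≠ 0.5774 ✗
  …
  (2.5, 1.5, 345°): r_1=0.5176, r_2=0.5774, r_3=1.9319, r_4=4.0415, r_5=3.6235 — all match ✓
No second candidate reproduces the full scan.

(x, y, θ) = (2.5, 1.5, 345°)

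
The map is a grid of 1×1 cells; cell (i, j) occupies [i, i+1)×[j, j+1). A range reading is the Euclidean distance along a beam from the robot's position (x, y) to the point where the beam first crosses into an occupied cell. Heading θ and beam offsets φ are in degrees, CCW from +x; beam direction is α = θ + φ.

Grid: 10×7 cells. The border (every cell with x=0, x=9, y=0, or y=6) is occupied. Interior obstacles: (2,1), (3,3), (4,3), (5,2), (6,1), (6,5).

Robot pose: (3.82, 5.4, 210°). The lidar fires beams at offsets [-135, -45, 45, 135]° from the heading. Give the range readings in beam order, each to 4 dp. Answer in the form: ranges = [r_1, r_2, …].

ranges = [0.6212, 2.3182, 1.4494, 5.3627]

beam 1: φ=-135°, α=75°
  direction (0.2588, 0.9659); cell (3,5); t to first gridline: x 0.6955, y 0.6212 (then +3.8637 / +1.0353)
    (3,6) via y @ 0.6212  # hit
  → r_1 = 0.6212
beam 2: φ=-45°, α=165°
  direction (-0.9659, 0.2588); cell (3,5); t to first gridline: x 0.8489, y 2.3182 (then +1.0353 / +3.8637)
    (2,5) via x @ 0.8489
    (1,5) via x @ 1.8842
    (1,6) via y @ 2.3182  # hit
  → r_2 = 2.3182
beam 3: φ=45°, α=255°
  direction (-0.2588, -0.9659); cell (3,5); t to first gridline: x 3.1682, y 0.4141 (then +3.8637 / +1.0353)
    (3,4) via y @ 0.4141
    (3,3) via y @ 1.4494  # hit
  → r_3 = 1.4494
beam 4: φ=135°, α=345°
  direction (0.9659, -0.2588); cell (3,5); t to first gridline: x 0.1863, y 1.5455 (then +1.0353 / +3.8637)
    (4,5) via x @ 0.1863
    (5,5) via x @ 1.2216
    (5,4) via y @ 1.5455
    (6,4) via x @ 2.2569
    (7,4) via x @ 3.2922
    (8,4) via x @ 4.3275
    (9,4) via x @ 5.3627  # hit
  → r_4 = 5.3627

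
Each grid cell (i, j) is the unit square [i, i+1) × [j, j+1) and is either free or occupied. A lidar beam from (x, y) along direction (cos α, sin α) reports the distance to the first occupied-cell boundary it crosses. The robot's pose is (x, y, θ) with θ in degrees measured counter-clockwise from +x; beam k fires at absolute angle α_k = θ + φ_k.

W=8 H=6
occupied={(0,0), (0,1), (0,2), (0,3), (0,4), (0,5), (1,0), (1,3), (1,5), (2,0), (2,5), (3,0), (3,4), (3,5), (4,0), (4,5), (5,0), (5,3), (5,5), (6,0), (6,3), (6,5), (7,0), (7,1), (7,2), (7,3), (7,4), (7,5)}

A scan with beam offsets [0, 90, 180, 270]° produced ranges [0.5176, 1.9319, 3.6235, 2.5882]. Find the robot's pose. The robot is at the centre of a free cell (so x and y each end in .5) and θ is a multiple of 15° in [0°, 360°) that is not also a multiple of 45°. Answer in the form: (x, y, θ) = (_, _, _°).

The pose lattice has 20·16 = 320 candidates. Test each by forward raycasting.
  (1.5, 4.5, 60°): beam 1 = 0.5774 ≠ 0.5176 ✗
  (1.5, 1.5, 345°): beam 1 = 1.9319 ≠ 0.5176 ✗
  (5.5, 4.5, 345°): beam 1 = 1.5529 ≠ 0.5176 ✗
  …
  (3.5, 1.5, 255°): r_1=0.5176, r_2=1.9319, r_3=3.6235, r_4=2.5882 — all match ✓
Only this pose fits every beam.

(x, y, θ) = (3.5, 1.5, 255°)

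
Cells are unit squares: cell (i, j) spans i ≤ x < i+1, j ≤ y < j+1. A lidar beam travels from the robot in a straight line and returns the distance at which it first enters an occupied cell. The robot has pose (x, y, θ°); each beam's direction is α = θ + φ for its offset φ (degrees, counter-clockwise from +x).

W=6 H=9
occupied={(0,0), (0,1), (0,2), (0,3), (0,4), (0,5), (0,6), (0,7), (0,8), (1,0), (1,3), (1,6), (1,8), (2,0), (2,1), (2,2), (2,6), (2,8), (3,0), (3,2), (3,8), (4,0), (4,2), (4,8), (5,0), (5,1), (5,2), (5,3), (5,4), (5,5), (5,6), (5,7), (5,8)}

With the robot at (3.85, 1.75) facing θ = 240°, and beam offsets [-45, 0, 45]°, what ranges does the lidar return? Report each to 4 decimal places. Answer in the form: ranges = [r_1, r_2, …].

beam 1: φ=-45°, α=195°
  cosα=-0.9659 sinα=-0.2588 | (3,1) | tMaxX 0.8800 tMaxY 2.8978 | tΔX 1.0353 tΔY 3.8637
    t=0.8800 [x] (2,1) — stop
  → r_1 = 0.8800
beam 2: φ=0°, α=240°
  cosα=-0.5000 sinα=-0.8660 | (3,1) | tMaxX 1.7000 tMaxY 0.8660 | tΔX 2.0000 tΔY 1.1547
    t=0.8660 [y] (3,0) — stop
  → r_2 = 0.8660
beam 3: φ=45°, α=285°
  cosα=0.2588 sinα=-0.9659 | (3,1) | tMaxX 0.5796 tMaxY 0.7765 | tΔX 3.8637 tΔY 1.0353
    t=0.5796 [x] (4,1)
    t=0.7765 [y] (4,0) — stop
  → r_3 = 0.7765

ranges = [0.8800, 0.8660, 0.7765]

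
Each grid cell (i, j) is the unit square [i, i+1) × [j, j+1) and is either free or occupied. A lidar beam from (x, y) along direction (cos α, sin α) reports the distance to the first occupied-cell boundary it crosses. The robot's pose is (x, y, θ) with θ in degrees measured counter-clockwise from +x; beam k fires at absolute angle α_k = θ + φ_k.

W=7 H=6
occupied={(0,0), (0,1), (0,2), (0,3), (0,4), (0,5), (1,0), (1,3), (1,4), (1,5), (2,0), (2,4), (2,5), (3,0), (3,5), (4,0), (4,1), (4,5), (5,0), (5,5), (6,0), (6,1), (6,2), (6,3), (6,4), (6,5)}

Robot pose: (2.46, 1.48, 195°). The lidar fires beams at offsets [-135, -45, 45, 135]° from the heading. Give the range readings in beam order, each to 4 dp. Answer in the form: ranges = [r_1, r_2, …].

beam 1: φ=-135°, α=60°
  cosα=0.5000 sinα=0.8660 | (2,1) | tMaxX 1.0800 tMaxY 0.6004 | tΔX 2.0000 tΔY 1.1547
    t=0.6004 [y] (2,2)
    t=1.0800 [x] (3,2)
    t=1.7551 [y] (3,3)
    t=2.9098 [y] (3,4)
    t=3.0800 [x] (4,4)
    t=4.0645 [y] (4,5) — stop
  → r_1 = 4.0645
beam 2: φ=-45°, α=150°
  cosα=-0.8660 sinα=0.5000 | (2,1) | tMaxX 0.5312 tMaxY 1.0400 | tΔX 1.1547 tΔY 2.0000
    t=0.5312 [x] (1,1)
    t=1.0400 [y] (1,2)
    t=1.6859 [x] (0,2) — stop
  → r_2 = 1.6859
beam 3: φ=45°, α=240°
  cosα=-0.5000 sinα=-0.8660 | (2,1) | tMaxX 0.9200 tMaxY 0.5543 | tΔX 2.0000 tΔY 1.1547
    t=0.5543 [y] (2,0) — stop
  → r_3 = 0.5543
beam 4: φ=135°, α=330°
  cosα=0.8660 sinα=-0.5000 | (2,1) | tMaxX 0.6235 tMaxY 0.9600 | tΔX 1.1547 tΔY 2.0000
    t=0.6235 [x] (3,1)
    t=0.9600 [y] (3,0) — stop
  → r_4 = 0.9600

ranges = [4.0645, 1.6859, 0.5543, 0.9600]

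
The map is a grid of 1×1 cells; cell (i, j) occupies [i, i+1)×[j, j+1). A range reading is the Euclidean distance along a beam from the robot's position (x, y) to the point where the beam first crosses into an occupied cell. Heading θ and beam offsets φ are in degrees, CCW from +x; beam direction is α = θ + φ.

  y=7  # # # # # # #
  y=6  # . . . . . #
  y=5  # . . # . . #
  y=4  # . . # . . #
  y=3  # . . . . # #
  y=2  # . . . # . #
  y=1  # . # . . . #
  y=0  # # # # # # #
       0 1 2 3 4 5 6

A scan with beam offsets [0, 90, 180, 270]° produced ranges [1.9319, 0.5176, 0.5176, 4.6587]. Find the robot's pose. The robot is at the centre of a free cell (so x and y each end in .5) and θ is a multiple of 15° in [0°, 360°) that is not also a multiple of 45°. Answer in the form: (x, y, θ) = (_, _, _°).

(x, y, θ) = (1.5, 6.5, 15°)

Candidates: 25 free-cell centres × 16 headings = 400 poses. Raycast each; keep the one whose scan matches to 4 dp.
  (2.5, 4.5, 30°): beam 1 = 0.5774 ≠ 1.9319 ✗
  (3.5, 6.5, 75°): beam 1 = 0.5176 ≠ 1.9319 ✗
  (4.5, 5.5, 105°): beam 1 = 1.5529 ≠ 1.9319 ✗
  (5.5, 5.5, 120°): beam 1 = 1.7321 ≠ 1.9319 ✗
  …
  (1.5, 6.5, 15°): r_1=1.9319, r_2=0.5176, r_3=0.5176, r_4=4.6587 — all match ✓
No second candidate reproduces the full scan.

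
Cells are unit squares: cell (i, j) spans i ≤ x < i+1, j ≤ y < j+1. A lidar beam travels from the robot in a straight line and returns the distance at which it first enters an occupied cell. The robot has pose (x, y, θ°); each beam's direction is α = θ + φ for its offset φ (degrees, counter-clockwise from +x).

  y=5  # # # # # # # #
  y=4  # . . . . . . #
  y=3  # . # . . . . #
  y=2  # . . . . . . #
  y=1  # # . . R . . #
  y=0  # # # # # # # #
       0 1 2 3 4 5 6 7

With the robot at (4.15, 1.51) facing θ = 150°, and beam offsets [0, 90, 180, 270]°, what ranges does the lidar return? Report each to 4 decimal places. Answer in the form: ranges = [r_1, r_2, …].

ranges = [3.6373, 0.5889, 1.0200, 4.0299]

beam 1: φ=0°, α=150°
  dir = (cos 150°, sin 150°) = (-0.8660, 0.5000); from cell (4,1)
  next x-line at t=0.1732, next y-line at t=0.9800; Δt_x=1.1547, Δt_y=2.0000
    x: enter (3,1) at t=0.1732
    y: enter (3,2) at t=0.9800
    x: enter (2,2) at t=1.3279
    x: enter (1,2) at t=2.4826
    y: enter (1,3) at t=2.9800
    x: enter (0,3) at t=3.6373 ← occupied
  → r_1 = 3.6373
beam 2: φ=90°, α=240°
  dir = (cos 240°, sin 240°) = (-0.5000, -0.8660); from cell (4,1)
  next x-line at t=0.3000, next y-line at t=0.5889; Δt_x=2.0000, Δt_y=1.1547
    x: enter (3,1) at t=0.3000
    y: enter (3,0) at t=0.5889 ← occupied
  → r_2 = 0.5889
beam 3: φ=180°, α=330°
  dir = (cos 330°, sin 330°) = (0.8660, -0.5000); from cell (4,1)
  next x-line at t=0.9815, next y-line at t=1.0200; Δt_x=1.1547, Δt_y=2.0000
    x: enter (5,1) at t=0.9815
    y: enter (5,0) at t=1.0200 ← occupied
  → r_3 = 1.0200
beam 4: φ=270°, α=60°
  dir = (cos 60°, sin 60°) = (0.5000, 0.8660); from cell (4,1)
  next x-line at t=1.7000, next y-line at t=0.5658; Δt_x=2.0000, Δt_y=1.1547
    y: enter (4,2) at t=0.5658
    x: enter (5,2) at t=1.7000
    y: enter (5,3) at t=1.7205
    y: enter (5,4) at t=2.8752
    x: enter (6,4) at t=3.7000
    y: enter (6,5) at t=4.0299 ← occupied
  → r_4 = 4.0299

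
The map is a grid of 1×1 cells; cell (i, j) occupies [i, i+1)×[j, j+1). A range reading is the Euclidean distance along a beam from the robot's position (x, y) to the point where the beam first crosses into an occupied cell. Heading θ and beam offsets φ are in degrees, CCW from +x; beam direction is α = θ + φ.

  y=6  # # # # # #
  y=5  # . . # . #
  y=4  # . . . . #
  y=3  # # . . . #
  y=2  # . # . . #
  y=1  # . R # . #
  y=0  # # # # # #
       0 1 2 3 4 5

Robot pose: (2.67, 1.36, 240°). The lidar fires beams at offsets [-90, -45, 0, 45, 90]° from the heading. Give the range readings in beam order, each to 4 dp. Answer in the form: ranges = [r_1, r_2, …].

ranges = [1.9283, 1.3909, 0.4157, 0.3727, 0.3811]

beam 1: φ=-90°, α=150°
  cosα=-0.8660 sinα=0.5000 | (2,1) | tMaxX 0.7736 tMaxY 1.2800 | tΔX 1.1547 tΔY 2.0000
    t=0.7736 [x] (1,1)
    t=1.2800 [y] (1,2)
    t=1.9283 [x] (0,2) — stop
  → r_1 = 1.9283
beam 2: φ=-45°, α=195°
  cosα=-0.9659 sinα=-0.2588 | (2,1) | tMaxX 0.6936 tMaxY 1.3909 | tΔX 1.0353 tΔY 3.8637
    t=0.6936 [x] (1,1)
    t=1.3909 [y] (1,0) — stop
  → r_2 = 1.3909
beam 3: φ=0°, α=240°
  cosα=-0.5000 sinα=-0.8660 | (2,1) | tMaxX 1.3400 tMaxY 0.4157 | tΔX 2.0000 tΔY 1.1547
    t=0.4157 [y] (2,0) — stop
  → r_3 = 0.4157
beam 4: φ=45°, α=285°
  cosα=0.2588 sinα=-0.9659 | (2,1) | tMaxX 1.2750 tMaxY 0.3727 | tΔX 3.8637 tΔY 1.0353
    t=0.3727 [y] (2,0) — stop
  → r_4 = 0.3727
beam 5: φ=90°, α=330°
  cosα=0.8660 sinα=-0.5000 | (2,1) | tMaxX 0.3811 tMaxY 0.7200 | tΔX 1.1547 tΔY 2.0000
    t=0.3811 [x] (3,1) — stop
  → r_5 = 0.3811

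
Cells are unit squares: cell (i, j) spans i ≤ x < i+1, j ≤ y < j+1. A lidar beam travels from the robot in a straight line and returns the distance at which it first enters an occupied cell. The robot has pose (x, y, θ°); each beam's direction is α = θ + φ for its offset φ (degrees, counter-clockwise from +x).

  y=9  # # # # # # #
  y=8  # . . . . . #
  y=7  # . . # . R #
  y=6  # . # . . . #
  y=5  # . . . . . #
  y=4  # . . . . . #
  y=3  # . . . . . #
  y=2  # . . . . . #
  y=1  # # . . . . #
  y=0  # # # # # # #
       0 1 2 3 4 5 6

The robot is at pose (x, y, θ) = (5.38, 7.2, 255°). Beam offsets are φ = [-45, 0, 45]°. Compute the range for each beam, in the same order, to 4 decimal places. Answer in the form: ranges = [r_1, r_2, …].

beam 1: φ=-45°, α=210°
  dir = (cos 210°, sin 210°) = (-0.8660, -0.5000); from cell (5,7)
  next x-line at t=0.4388, next y-line at t=0.4000; Δt_x=1.1547, Δt_y=2.0000
    y: enter (5,6) at t=0.4000
    x: enter (4,6) at t=0.4388
    x: enter (3,6) at t=1.5935
    y: enter (3,5) at t=2.4000
    x: enter (2,5) at t=2.7482
    x: enter (1,5) at t=3.9029
    y: enter (1,4) at t=4.4000
    x: enter (0,4) at t=5.0576 ← occupied
  → r_1 = 5.0576
beam 2: φ=0°, α=255°
  dir = (cos 255°, sin 255°) = (-0.2588, -0.9659); from cell (5,7)
  next x-line at t=1.4682, next y-line at t=0.2071; Δt_x=3.8637, Δt_y=1.0353
    y: enter (5,6) at t=0.2071
    y: enter (5,5) at t=1.2423
    x: enter (4,5) at t=1.4682
    y: enter (4,4) at t=2.2776
    y: enter (4,3) at t=3.3129
    y: enter (4,2) at t=4.3482
    x: enter (3,2) at t=5.3319
    y: enter (3,1) at t=5.3834
    y: enter (3,0) at t=6.4187 ← occupied
  → r_2 = 6.4187
beam 3: φ=45°, α=300°
  dir = (cos 300°, sin 300°) = (0.5000, -0.8660); from cell (5,7)
  next x-line at t=1.2400, next y-line at t=0.2309; Δt_x=2.0000, Δt_y=1.1547
    y: enter (5,6) at t=0.2309
    x: enter (6,6) at t=1.2400 ← occupied
  → r_3 = 1.2400

ranges = [5.0576, 6.4187, 1.2400]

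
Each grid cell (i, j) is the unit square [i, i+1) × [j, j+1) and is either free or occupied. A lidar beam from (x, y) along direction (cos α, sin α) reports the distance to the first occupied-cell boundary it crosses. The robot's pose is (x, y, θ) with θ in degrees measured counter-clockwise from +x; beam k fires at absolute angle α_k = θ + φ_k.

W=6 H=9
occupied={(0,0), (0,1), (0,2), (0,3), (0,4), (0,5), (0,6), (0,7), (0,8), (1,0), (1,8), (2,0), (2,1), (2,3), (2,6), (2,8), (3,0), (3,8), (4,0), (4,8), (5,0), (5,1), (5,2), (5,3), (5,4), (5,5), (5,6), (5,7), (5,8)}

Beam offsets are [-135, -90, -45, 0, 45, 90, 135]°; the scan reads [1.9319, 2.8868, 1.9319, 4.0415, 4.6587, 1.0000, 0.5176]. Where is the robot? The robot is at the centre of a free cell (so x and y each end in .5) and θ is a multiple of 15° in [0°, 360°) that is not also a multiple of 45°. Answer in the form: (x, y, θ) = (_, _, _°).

(x, y, θ) = (4.5, 5.5, 210°)

The pose lattice has 25·16 = 400 candidates. Test each by forward raycasting.
  (1.5, 7.5, 15°): beam 1 = 1.0000 ≠ 1.9319 ✗
  (2.5, 7.5, 105°): beam 1 = 2.8868 ≠ 1.9319 ✗
  (4.5, 5.5, 30°): beam 1 = 4.6587 ≠ 1.9319 ✗
  (1.5, 2.5, 195°): beam 1 = 1.0000 ≠ 1.9319 ✗
  …
  (4.5, 5.5, 210°): r_1=1.9319, r_2=2.8868, r_3=1.9319, r_4=4.0415, r_5=4.6587, r_6=1.0000, r_7=0.5176 — all match ✓
Unique over the lattice → pose = (4.5, 5.5, 210°).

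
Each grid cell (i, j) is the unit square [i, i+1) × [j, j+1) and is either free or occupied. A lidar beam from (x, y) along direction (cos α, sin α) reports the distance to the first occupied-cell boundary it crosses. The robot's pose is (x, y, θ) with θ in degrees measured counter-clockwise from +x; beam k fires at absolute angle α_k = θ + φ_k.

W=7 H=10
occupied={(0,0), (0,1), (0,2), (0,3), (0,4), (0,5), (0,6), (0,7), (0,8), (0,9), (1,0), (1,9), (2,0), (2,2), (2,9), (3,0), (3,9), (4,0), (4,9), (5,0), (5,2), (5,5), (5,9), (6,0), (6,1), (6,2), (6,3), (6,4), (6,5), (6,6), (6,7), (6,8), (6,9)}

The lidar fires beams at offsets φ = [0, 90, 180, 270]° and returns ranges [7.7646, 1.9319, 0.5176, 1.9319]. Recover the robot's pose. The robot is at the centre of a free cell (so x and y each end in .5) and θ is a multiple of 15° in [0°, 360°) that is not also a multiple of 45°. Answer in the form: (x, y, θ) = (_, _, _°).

(x, y, θ) = (3.5, 1.5, 105°)

The pose lattice has 37·16 = 592 candidates. Test each by forward raycasting.
  (2.5, 8.5, 330°): beam 1 = 4.0415 ≠ 7.7646 ✗
  (2.5, 6.5, 75°): beam 1 = 2.5882 ≠ 7.7646 ✗
  (3.5, 3.5, 345°): beam 1 = 1.9319 ≠ 7.7646 ✗
  (2.5, 6.5, 195°): beam 1 = 1.5529 ≠ 7.7646 ✗
  …
  (3.5, 1.5, 105°): r_1=7.7646, r_2=1.9319, r_3=0.5176, r_4=1.9319 — all match ✓
No second candidate reproduces the full scan.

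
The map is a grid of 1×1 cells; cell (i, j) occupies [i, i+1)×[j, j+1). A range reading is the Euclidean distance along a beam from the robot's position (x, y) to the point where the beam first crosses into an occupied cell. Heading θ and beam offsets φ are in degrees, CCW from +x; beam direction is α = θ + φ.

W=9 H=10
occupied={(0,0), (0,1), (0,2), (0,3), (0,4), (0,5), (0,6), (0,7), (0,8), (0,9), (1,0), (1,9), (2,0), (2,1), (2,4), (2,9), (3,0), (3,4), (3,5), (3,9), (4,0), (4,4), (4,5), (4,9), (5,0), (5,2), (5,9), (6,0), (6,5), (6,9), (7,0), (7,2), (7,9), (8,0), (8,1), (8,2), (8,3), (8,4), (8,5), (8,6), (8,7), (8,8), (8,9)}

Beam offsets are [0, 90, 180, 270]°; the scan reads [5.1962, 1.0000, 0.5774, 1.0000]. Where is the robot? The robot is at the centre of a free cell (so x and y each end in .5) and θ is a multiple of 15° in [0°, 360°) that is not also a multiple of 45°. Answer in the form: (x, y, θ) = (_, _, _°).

The pose lattice has 47·16 = 752 candidates. Test each by forward raycasting.
  (4.5, 1.5, 210°): beam 1 = 1.0000 ≠ 5.1962 ✗
  (4.5, 1.5, 60°): beam 1 = 1.0000 ≠ 5.1962 ✗
  (6.5, 3.5, 120°): beam 1 = 6.3509 ≠ 5.1962 ✗
  (3.5, 2.5, 345°): beam 1 = 1.5529 ≠ 5.1962 ✗
  …
  (7.5, 4.5, 210°): r_1=5.1962, r_2=1.0000, r_3=0.5774, r_4=1.0000 — all match ✓
Unique over the lattice → pose = (7.5, 4.5, 210°).

(x, y, θ) = (7.5, 4.5, 210°)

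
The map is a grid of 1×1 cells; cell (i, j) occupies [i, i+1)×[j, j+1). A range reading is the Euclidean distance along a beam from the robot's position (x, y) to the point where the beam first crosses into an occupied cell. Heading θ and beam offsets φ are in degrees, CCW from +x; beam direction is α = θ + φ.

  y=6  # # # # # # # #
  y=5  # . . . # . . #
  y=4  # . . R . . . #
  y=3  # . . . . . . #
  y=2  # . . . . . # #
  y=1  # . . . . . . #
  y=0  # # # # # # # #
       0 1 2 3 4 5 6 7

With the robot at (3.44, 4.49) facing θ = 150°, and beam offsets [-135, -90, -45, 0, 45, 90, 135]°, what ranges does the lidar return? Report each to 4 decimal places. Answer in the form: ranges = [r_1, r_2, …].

beam 1: φ=-135°, α=15°
  dir = (cos 15°, sin 15°) = (0.9659, 0.2588); from cell (3,4)
  next x-line at t=0.5798, next y-line at t=1.9705; Δt_x=1.0353, Δt_y=3.8637
    x: enter (4,4) at t=0.5798
    x: enter (5,4) at t=1.6150
    y: enter (5,5) at t=1.9705
    x: enter (6,5) at t=2.6503
    x: enter (7,5) at t=3.6856 ← occupied
  → r_1 = 3.6856
beam 2: φ=-90°, α=60°
  dir = (cos 60°, sin 60°) = (0.5000, 0.8660); from cell (3,4)
  next x-line at t=1.1200, next y-line at t=0.5889; Δt_x=2.0000, Δt_y=1.1547
    y: enter (3,5) at t=0.5889
    x: enter (4,5) at t=1.1200 ← occupied
  → r_2 = 1.1200
beam 3: φ=-45°, α=105°
  dir = (cos 105°, sin 105°) = (-0.2588, 0.9659); from cell (3,4)
  next x-line at t=1.7000, next y-line at t=0.5280; Δt_x=3.8637, Δt_y=1.0353
    y: enter (3,5) at t=0.5280
    y: enter (3,6) at t=1.5633 ← occupied
  → r_3 = 1.5633
beam 4: φ=0°, α=150°
  dir = (cos 150°, sin 150°) = (-0.8660, 0.5000); from cell (3,4)
  next x-line at t=0.5081, next y-line at t=1.0200; Δt_x=1.1547, Δt_y=2.0000
    x: enter (2,4) at t=0.5081
    y: enter (2,5) at t=1.0200
    x: enter (1,5) at t=1.6628
    x: enter (0,5) at t=2.8175 ← occupied
  → r_4 = 2.8175
beam 5: φ=45°, α=195°
  dir = (cos 195°, sin 195°) = (-0.9659, -0.2588); from cell (3,4)
  next x-line at t=0.4555, next y-line at t=1.8932; Δt_x=1.0353, Δt_y=3.8637
    x: enter (2,4) at t=0.4555
    x: enter (1,4) at t=1.4908
    y: enter (1,3) at t=1.8932
    x: enter (0,3) at t=2.5261 ← occupied
  → r_5 = 2.5261
beam 6: φ=90°, α=240°
  dir = (cos 240°, sin 240°) = (-0.5000, -0.8660); from cell (3,4)
  next x-line at t=0.8800, next y-line at t=0.5658; Δt_x=2.0000, Δt_y=1.1547
    y: enter (3,3) at t=0.5658
    x: enter (2,3) at t=0.8800
    y: enter (2,2) at t=1.7205
    y: enter (2,1) at t=2.8752
    x: enter (1,1) at t=2.8800
    y: enter (1,0) at t=4.0299 ← occupied
  → r_6 = 4.0299
beam 7: φ=135°, α=285°
  dir = (cos 285°, sin 285°) = (0.2588, -0.9659); from cell (3,4)
  next x-line at t=2.1637, next y-line at t=0.5073; Δt_x=3.8637, Δt_y=1.0353
    y: enter (3,3) at t=0.5073
    y: enter (3,2) at t=1.5426
    x: enter (4,2) at t=2.1637
    y: enter (4,1) at t=2.5778
    y: enter (4,0) at t=3.6131 ← occupied
  → r_7 = 3.6131

ranges = [3.6856, 1.1200, 1.5633, 2.8175, 2.5261, 4.0299, 3.6131]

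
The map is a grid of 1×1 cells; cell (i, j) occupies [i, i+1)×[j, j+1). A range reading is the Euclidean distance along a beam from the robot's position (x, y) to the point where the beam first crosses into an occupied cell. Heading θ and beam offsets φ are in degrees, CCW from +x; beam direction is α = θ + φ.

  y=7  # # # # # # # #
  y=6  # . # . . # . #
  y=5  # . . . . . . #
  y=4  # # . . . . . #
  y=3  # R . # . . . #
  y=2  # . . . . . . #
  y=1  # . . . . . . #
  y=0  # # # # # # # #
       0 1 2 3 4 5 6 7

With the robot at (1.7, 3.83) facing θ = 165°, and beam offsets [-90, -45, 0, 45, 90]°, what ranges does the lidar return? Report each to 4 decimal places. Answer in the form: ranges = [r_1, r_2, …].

ranges = [0.1760, 0.1963, 0.6568, 0.8083, 2.7046]

beam 1: φ=-90°, α=75°
  d=(0.2588,0.9659)  start (1,3)  tX=1.1591 tY=0.1760  stride 1/|dx|=3.8637 1/|dy|=1.0353
    cross y-line → (1,4), t=0.1760 (wall)
  → r_1 = 0.1760
beam 2: φ=-45°, α=120°
  d=(-0.5000,0.8660)  start (1,3)  tX=1.4000 tY=0.1963  stride 1/|dx|=2.0000 1/|dy|=1.1547
    cross y-line → (1,4), t=0.1963 (wall)
  → r_2 = 0.1963
beam 3: φ=0°, α=165°
  d=(-0.9659,0.2588)  start (1,3)  tX=0.7247 tY=0.6568  stride 1/|dx|=1.0353 1/|dy|=3.8637
    cross y-line → (1,4), t=0.6568 (wall)
  → r_3 = 0.6568
beam 4: φ=45°, α=210°
  d=(-0.8660,-0.5000)  start (1,3)  tX=0.8083 tY=1.6600  stride 1/|dx|=1.1547 1/|dy|=2.0000
    cross x-line → (0,3), t=0.8083 (wall)
  → r_4 = 0.8083
beam 5: φ=90°, α=255°
  d=(-0.2588,-0.9659)  start (1,3)  tX=2.7046 tY=0.8593  stride 1/|dx|=3.8637 1/|dy|=1.0353
    cross y-line → (1,2), t=0.8593
    cross y-line → (1,1), t=1.8946
    cross x-line → (0,1), t=2.7046 (wall)
  → r_5 = 2.7046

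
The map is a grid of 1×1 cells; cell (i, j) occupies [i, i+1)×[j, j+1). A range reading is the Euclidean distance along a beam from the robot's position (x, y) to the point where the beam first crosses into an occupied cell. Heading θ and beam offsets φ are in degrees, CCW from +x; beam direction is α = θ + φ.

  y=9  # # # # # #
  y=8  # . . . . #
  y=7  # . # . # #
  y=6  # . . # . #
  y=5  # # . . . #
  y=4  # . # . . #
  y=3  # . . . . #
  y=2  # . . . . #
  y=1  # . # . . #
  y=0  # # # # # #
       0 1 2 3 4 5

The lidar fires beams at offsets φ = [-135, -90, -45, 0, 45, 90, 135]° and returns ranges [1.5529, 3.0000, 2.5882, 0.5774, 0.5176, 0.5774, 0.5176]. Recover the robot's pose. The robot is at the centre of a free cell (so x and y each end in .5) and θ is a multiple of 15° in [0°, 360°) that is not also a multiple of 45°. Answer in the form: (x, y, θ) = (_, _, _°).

Enumerate (i+0.5, j+0.5, θ) over the 26 free cells and 16 admissible headings. For each, cast all 7 beams and compare to the given ranges.
  (1.5, 4.5, 300°): beam 1 = 0.5176 ≠ 1.5529 ✗
  (2.5, 3.5, 30°): beam 2 = 2.8868 ≠ 3.0000 ✗
  (3.5, 3.5, 165°): beam 1 = 1.7321 ≠ 1.5529 ✗
  …
  (3.5, 1.5, 150°): r_1=1.5529, r_2=3.0000, r_3=2.5882, r_4=0.5774, r_5=0.5176, r_6=0.5774, r_7=0.5176 — all match ✓
Only this pose fits every beam.

(x, y, θ) = (3.5, 1.5, 150°)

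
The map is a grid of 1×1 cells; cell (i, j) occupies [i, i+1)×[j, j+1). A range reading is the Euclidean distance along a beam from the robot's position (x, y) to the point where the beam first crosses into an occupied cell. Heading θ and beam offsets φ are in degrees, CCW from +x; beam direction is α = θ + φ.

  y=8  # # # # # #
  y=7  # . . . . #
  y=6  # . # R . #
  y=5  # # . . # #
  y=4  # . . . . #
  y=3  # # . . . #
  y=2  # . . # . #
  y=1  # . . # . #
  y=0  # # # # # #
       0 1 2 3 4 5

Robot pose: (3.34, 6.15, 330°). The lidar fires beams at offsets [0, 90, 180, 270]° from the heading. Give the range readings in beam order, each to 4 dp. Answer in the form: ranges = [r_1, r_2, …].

beam 1: φ=0°, α=330°
  cosα=0.8660 sinα=-0.5000 | (3,6) | tMaxX 0.7621 tMaxY 0.3000 | tΔX 1.1547 tΔY 2.0000
    t=0.3000 [y] (3,5)
    t=0.7621 [x] (4,5) — stop
  → r_1 = 0.7621
beam 2: φ=90°, α=60°
  cosα=0.5000 sinα=0.8660 | (3,6) | tMaxX 1.3200 tMaxY 0.9815 | tΔX 2.0000 tΔY 1.1547
    t=0.9815 [y] (3,7)
    t=1.3200 [x] (4,7)
    t=2.1362 [y] (4,8) — stop
  → r_2 = 2.1362
beam 3: φ=180°, α=150°
  cosα=-0.8660 sinα=0.5000 | (3,6) | tMaxX 0.3926 tMaxY 1.7000 | tΔX 1.1547 tΔY 2.0000
    t=0.3926 [x] (2,6) — stop
  → r_3 = 0.3926
beam 4: φ=270°, α=240°
  cosα=-0.5000 sinα=-0.8660 | (3,6) | tMaxX 0.6800 tMaxY 0.1732 | tΔX 2.0000 tΔY 1.1547
    t=0.1732 [y] (3,5)
    t=0.6800 [x] (2,5)
    t=1.3279 [y] (2,4)
    t=2.4826 [y] (2,3)
    t=2.6800 [x] (1,3) — stop
  → r_4 = 2.6800

ranges = [0.7621, 2.1362, 0.3926, 2.6800]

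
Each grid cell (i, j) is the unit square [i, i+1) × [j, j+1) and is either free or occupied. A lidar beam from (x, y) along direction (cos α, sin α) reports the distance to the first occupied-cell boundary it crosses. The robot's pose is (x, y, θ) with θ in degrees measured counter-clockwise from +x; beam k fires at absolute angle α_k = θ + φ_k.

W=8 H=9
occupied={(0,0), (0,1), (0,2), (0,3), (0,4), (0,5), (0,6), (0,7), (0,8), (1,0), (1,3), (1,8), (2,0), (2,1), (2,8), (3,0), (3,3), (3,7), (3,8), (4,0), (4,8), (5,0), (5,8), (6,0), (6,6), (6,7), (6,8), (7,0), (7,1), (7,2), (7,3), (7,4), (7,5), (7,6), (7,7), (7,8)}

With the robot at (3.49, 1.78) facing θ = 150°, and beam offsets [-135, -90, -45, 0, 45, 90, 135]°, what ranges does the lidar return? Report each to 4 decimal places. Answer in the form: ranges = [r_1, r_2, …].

beam 1: φ=-135°, α=15°
  dir = (cos 15°, sin 15°) = (0.9659, 0.2588); from cell (3,1)
  next x-line at t=0.5280, next y-line at t=0.8500; Δt_x=1.0353, Δt_y=3.8637
    x: enter (4,1) at t=0.5280
    y: enter (4,2) at t=0.8500
    x: enter (5,2) at t=1.5633
    x: enter (6,2) at t=2.5985
    x: enter (7,2) at t=3.6338 ← occupied
  → r_1 = 3.6338
beam 2: φ=-90°, α=60°
  dir = (cos 60°, sin 60°) = (0.5000, 0.8660); from cell (3,1)
  next x-line at t=1.0200, next y-line at t=0.2540; Δt_x=2.0000, Δt_y=1.1547
    y: enter (3,2) at t=0.2540
    x: enter (4,2) at t=1.0200
    y: enter (4,3) at t=1.4087
    y: enter (4,4) at t=2.5634
    x: enter (5,4) at t=3.0200
    y: enter (5,5) at t=3.7181
    y: enter (5,6) at t=4.8728
    x: enter (6,6) at t=5.0200 ← occupied
  → r_2 = 5.0200
beam 3: φ=-45°, α=105°
  dir = (cos 105°, sin 105°) = (-0.2588, 0.9659); from cell (3,1)
  next x-line at t=1.8932, next y-line at t=0.2278; Δt_x=3.8637, Δt_y=1.0353
    y: enter (3,2) at t=0.2278
    y: enter (3,3) at t=1.2630 ← occupied
  → r_3 = 1.2630
beam 4: φ=0°, α=150°
  dir = (cos 150°, sin 150°) = (-0.8660, 0.5000); from cell (3,1)
  next x-line at t=0.5658, next y-line at t=0.4400; Δt_x=1.1547, Δt_y=2.0000
    y: enter (3,2) at t=0.4400
    x: enter (2,2) at t=0.5658
    x: enter (1,2) at t=1.7205
    y: enter (1,3) at t=2.4400 ← occupied
  → r_4 = 2.4400
beam 5: φ=45°, α=195°
  dir = (cos 195°, sin 195°) = (-0.9659, -0.2588); from cell (3,1)
  next x-line at t=0.5073, next y-line at t=3.0137; Δt_x=1.0353, Δt_y=3.8637
    x: enter (2,1) at t=0.5073 ← occupied
  → r_5 = 0.5073
beam 6: φ=90°, α=240°
  dir = (cos 240°, sin 240°) = (-0.5000, -0.8660); from cell (3,1)
  next x-line at t=0.9800, next y-line at t=0.9007; Δt_x=2.0000, Δt_y=1.1547
    y: enter (3,0) at t=0.9007 ← occupied
  → r_6 = 0.9007
beam 7: φ=135°, α=285°
  dir = (cos 285°, sin 285°) = (0.2588, -0.9659); from cell (3,1)
  next x-line at t=1.9705, next y-line at t=0.8075; Δt_x=3.8637, Δt_y=1.0353
    y: enter (3,0) at t=0.8075 ← occupied
  → r_7 = 0.8075

ranges = [3.6338, 5.0200, 1.2630, 2.4400, 0.5073, 0.9007, 0.8075]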